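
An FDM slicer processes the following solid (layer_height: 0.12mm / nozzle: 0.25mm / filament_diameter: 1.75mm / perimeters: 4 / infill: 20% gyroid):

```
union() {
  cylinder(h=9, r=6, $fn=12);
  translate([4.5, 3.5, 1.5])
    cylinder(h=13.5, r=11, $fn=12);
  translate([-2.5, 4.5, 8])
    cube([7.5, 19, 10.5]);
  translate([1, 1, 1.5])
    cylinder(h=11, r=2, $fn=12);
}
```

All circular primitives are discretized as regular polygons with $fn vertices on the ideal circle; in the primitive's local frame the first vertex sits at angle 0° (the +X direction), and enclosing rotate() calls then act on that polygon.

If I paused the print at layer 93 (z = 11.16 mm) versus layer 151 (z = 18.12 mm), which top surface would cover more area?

Layer 93 (z = 11.16): the cylinder is not intersected at this z (z outside [0, 9]); the r=11 cylinder at (4.5, 3.5) gives a regular 12-gon of circumradius 11 (constant along its height) (area = (12/2)·11.000²·sin(360°/12) = 363.00 mm²); the 7.5×19 cube at (-2.5, 4.5) contributes its full rectangle (area 142.50 mm²); the cylinder at (1, 1): section is a regular 12-gon, circumradius r=2 (area = (12/2)·2.000²·sin(360°/12) = 12.00 mm²); Combining (union): the regions partially overlap — summed areas 517.50 mm² minus the doubly-counted overlap 79.58 mm² gives 437.92 mm² — area = 437.92 mm². So its area = 437.92 mm². Layer 151 (z = 18.12): the cylinder does not reach this height (z outside [0, 9]); the cylinder at (4.5, 3.5) does not reach this height (z outside [1.5, 15]); the cube at (-2.5, 4.5) (footprint 7.5×19) is included at this height (area 142.50 mm²); the cylinder at (1, 1) is absent (z outside [1.5, 12.5]); Merging all regions: only the 7.5×19 cube at (-2.5, 4.5) is present, so the union is just that shape — area = 142.50 mm². So its area = 142.50 mm². Layer 93 is larger (437.92 vs 142.50 mm²).

layer 93 (z = 11.16 mm)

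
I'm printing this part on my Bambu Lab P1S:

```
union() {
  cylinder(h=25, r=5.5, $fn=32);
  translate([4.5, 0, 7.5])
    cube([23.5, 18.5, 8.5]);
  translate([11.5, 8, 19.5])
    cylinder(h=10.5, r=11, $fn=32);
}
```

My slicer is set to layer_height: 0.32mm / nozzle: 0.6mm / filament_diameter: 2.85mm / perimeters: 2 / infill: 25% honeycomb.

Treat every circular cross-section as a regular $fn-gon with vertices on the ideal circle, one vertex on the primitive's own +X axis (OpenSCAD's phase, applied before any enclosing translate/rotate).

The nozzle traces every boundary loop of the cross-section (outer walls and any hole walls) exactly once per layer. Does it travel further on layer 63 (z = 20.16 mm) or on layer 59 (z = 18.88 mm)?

Layer 63 (z = 20.16): the cylinder: section is a regular 32-gon, circumradius r=5.5 (perimeter = 2·32·5.500·sin(180°/32) = 34.50 mm); the cube at (4.5, 0) does not reach this height (z outside [7.5, 16]); the cylinder at (11.5, 8): section is a regular 32-gon, circumradius r=11 (perimeter = 2·32·11.000·sin(180°/32) = 69.00 mm); Merging all regions: the regions partially overlap (shared area 13.23 mm²), so the edge portions inside another operand are dropped and the merged outline is re-measured after clipping — boundary = 86.43 mm. So its perimeter = 86.43 mm. Layer 59 (z = 18.88): the r=5.5 cylinder contributes a regular 32-gon of circumradius 5.5 (perimeter = 2·32·5.500·sin(180°/32) = 34.50 mm); the cube at (4.5, 0) is absent (z outside [7.5, 16]); the cylinder at (11.5, 8) is absent (z outside [19.5, 30]); Combining (union): only the r=5.5 cylinder is present, so the union is just that shape — boundary = 34.50 mm. So its perimeter = 34.50 mm. Layer 63 is larger (86.43 vs 34.50 mm).

layer 63 (z = 20.16 mm)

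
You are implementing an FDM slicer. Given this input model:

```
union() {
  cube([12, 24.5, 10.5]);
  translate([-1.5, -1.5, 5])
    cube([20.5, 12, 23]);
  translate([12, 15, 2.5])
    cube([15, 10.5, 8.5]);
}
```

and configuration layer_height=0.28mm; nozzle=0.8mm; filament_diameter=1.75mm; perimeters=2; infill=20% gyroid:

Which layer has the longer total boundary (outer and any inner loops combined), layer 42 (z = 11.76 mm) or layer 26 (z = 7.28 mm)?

Layer 42 (z = 11.76): the cube does not reach this height (z outside [0, 10.5]); the cube at (-1.5, -1.5) (footprint 20.5×12) is included at this height (perimeter 65.00 mm); the cube at (12, 15) is absent (z outside [2.5, 11]); Taking the union: only the 20.5×12 cube at (-1.5, -1.5) is present, so the union is just that shape — boundary = 65.00 mm. So its perimeter = 65.00 mm. Layer 26 (z = 7.28): the cube is present — its section is the full 12×24.5 rectangle (perimeter 73.00 mm); the cube at (-1.5, -1.5) (footprint 20.5×12) is included at this height (perimeter 65.00 mm); the cube at (12, 15) (footprint 15×10.5) is included at this height (perimeter 51.00 mm); Combining (union): the regions partially overlap (shared area 126.00 mm²), so the edge portions inside another operand are dropped and the merged outline is re-measured after clipping — boundary = 125.00 mm. So its perimeter = 125.00 mm. Layer 26 is larger (125.00 vs 65.00 mm).

layer 26 (z = 7.28 mm)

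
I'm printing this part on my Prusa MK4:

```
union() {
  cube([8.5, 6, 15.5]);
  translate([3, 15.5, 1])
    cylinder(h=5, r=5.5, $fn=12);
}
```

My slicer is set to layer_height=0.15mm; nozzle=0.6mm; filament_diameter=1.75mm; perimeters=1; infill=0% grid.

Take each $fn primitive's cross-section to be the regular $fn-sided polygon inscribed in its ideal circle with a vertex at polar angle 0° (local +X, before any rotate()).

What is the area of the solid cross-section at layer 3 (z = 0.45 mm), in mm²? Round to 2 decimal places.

51.00 mm²

At z = 0.45 mm: the cube is present — its section is the full 8.5×6 rectangle (area 51.00 mm²); the cylinder at (3, 15.5) does not reach this height (z outside [1, 6]); Merging all regions: only the 8.5×6 cube is present, so the union is just that shape — area = 51.00 mm². Overall, the cross-section is a single solid region. Net area = 51.00 mm².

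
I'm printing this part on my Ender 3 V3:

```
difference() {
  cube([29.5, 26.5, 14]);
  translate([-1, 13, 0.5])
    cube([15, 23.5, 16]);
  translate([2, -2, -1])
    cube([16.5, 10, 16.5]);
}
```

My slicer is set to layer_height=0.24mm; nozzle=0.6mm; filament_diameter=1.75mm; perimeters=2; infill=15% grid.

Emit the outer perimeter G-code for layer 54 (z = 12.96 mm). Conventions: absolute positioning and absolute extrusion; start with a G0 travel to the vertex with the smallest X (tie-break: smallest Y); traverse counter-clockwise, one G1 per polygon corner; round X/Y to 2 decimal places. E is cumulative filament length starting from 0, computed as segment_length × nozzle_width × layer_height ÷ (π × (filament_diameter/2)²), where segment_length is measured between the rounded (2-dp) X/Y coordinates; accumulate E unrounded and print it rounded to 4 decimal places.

G0 X0.00 Y0.00 Z12.96
G1 X2.00 Y0.00 E0.1197
G1 X2.00 Y8.00 E0.5987
G1 X18.50 Y8.00 E1.5865
G1 X18.50 Y0.00 E2.0655
G1 X29.50 Y0.00 E2.7240
G1 X29.50 Y26.50 E4.3105
G1 X14.00 Y26.50 E5.2385
G1 X14.00 Y13.00 E6.0467
G1 X0.00 Y13.00 E6.8848
G1 X0.00 Y0.00 E7.6631

At z = 12.96 mm: the cube is present — its section is the full 29.5×26.5 rectangle; the cube at (-1, 13) (footprint 15×23.5) is included at this height; the 16.5×10 cube at (2, -2) contributes its full rectangle; After the difference (first − rest): starting from the 29.5×26.5 cube, the 15×23.5 cube at (-1, 13) partially overlaps it — only the 189.00 mm² overlap (of its 352.50 mm²) is removed, clipping the outline; the 16.5×10 cube at (2, -2) partially overlaps it — only the 132.00 mm² overlap (of its 165.00 mm²) is removed, clipping the outline — 1 connected region. The outline is a single polygon with 10 vertices. Extrusion per mm of travel: 0.6 × 0.24 / (π × 0.875²) = 0.059868. Accumulating E over each segment gives final E = 7.6631.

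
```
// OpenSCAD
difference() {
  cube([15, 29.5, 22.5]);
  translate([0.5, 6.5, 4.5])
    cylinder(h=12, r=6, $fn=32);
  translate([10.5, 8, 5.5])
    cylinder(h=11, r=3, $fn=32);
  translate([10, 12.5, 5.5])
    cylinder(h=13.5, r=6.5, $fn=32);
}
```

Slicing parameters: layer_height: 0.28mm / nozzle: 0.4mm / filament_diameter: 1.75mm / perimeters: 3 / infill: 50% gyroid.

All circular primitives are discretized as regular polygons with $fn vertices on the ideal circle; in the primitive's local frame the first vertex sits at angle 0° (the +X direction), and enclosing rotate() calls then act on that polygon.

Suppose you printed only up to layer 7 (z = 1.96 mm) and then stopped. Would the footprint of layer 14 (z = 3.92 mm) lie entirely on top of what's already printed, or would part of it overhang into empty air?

entirely on top

Compare the two slices. At z = 1.96: the cube is present — its section is the full 15×29.5 rectangle (area 442.50 mm²); the cylinder at (0.5, 6.5) is absent (z outside [4.5, 16.5]); the cylinder at (10.5, 8) is not intersected at this z (z outside [5.5, 16.5]); the cylinder at (10, 12.5) does not reach this height (z outside [5.5, 19]); After the difference (first − rest): none of the subtracted shapes is present at this height, so the 15×29.5 cube is unchanged — area = 442.50 mm². At z = 3.92: the 15×29.5 cube contributes its full rectangle (area 442.50 mm²); the cylinder at (0.5, 6.5) does not reach this height (z outside [4.5, 16.5]); the cylinder at (10.5, 8) is not intersected at this z (z outside [5.5, 16.5]); the cylinder at (10, 12.5) does not reach this height (z outside [5.5, 19]); Taking the first minus the rest: none of the subtracted shapes is present at this height, so the 15×29.5 cube is unchanged — area = 442.50 mm². Checking containment: the cross-section at z = 3.92 is a subset of the cross-section at z = 1.96.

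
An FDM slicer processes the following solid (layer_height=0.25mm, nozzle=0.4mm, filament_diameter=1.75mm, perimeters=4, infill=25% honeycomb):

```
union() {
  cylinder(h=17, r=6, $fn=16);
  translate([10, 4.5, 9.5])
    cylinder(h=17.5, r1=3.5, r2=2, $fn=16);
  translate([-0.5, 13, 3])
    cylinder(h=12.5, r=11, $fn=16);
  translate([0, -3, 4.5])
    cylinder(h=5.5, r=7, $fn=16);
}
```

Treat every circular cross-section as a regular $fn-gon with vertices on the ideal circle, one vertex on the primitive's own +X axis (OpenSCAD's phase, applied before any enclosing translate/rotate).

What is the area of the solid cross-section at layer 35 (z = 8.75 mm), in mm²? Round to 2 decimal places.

At z = 8.75 mm: the cylinder: section is a regular 16-gon, circumradius r=6 (area = (16/2)·6.000²·sin(360°/16) = 110.21 mm²); the cone at (10, 4.5) does not reach this height (z outside [9.5, 27]); the cylinder at (-0.5, 13): section is a regular 16-gon, circumradius r=11 (area = (16/2)·11.000²·sin(360°/16) = 370.44 mm²); the r=7 cylinder at (0, -3) contributes a regular 16-gon of circumradius 7 (area = (16/2)·7.000²·sin(360°/16) = 150.01 mm²); Merging all regions: the regions partially overlap — summed areas 630.66 mm² minus the doubly-counted overlap 115.59 mm² gives 515.08 mm² — area = 515.08 mm². Overall, the cross-section is a single solid region. Net area = 515.08 mm².

515.08 mm²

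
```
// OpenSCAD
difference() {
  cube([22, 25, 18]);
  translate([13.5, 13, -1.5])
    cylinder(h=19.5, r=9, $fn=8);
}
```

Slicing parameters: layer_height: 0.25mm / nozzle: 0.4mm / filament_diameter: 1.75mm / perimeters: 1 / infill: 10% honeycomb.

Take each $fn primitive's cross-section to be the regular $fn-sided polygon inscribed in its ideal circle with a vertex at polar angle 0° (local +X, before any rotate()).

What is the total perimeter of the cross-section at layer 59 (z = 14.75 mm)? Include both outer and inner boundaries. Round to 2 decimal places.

At z = 14.75 mm: the cube (footprint 22×25) is included at this height (perimeter 94.00 mm); the r=9 cylinder at (13.5, 13) gives a regular 8-gon of circumradius 9 (constant along its height) (perimeter = 2·8·9.000·sin(180°/8) = 55.11 mm); After the difference (first − rest): starting from the 22×25 cube, the r=9 cylinder at (13.5, 13) partially overlaps it — only the 228.50 mm² overlap (of its 229.10 mm²) is removed, clipping the outline — boundary = 144.08 mm. Overall, the cross-section is a single solid region. Total boundary length (outer) = 144.08 mm.

144.08 mm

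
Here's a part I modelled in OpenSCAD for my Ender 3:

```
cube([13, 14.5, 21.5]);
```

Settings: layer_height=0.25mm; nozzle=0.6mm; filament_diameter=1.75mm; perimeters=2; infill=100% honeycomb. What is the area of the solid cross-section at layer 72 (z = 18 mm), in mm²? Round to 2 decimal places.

188.50 mm²

At z = 18 mm: the 13×14.5 cube contributes its full rectangle (area 188.50 mm²). Overall, the cross-section is a single solid region. Net area = 188.50 mm².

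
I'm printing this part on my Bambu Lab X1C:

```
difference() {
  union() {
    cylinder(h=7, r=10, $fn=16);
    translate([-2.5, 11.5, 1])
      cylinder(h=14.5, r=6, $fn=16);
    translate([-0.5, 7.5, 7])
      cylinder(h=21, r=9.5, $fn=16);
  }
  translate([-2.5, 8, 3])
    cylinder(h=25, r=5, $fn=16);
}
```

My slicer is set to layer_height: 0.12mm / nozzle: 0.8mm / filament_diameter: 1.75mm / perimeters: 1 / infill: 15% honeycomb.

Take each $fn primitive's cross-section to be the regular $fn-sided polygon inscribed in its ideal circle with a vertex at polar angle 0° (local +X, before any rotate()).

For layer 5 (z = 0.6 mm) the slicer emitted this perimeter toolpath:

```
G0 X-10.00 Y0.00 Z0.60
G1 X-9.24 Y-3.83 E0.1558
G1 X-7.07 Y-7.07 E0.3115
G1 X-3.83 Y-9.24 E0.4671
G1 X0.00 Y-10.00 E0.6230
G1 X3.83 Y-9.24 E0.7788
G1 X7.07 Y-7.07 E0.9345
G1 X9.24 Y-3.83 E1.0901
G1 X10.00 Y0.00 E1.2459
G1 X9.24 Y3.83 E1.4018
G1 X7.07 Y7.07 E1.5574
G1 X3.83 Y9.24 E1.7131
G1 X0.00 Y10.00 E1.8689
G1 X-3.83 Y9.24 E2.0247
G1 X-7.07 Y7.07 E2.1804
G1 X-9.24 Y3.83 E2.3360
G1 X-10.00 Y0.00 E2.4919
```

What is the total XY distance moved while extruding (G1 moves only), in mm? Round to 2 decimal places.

Sum the Euclidean lengths of each G1 segment: total = 62.43 mm.

62.43 mm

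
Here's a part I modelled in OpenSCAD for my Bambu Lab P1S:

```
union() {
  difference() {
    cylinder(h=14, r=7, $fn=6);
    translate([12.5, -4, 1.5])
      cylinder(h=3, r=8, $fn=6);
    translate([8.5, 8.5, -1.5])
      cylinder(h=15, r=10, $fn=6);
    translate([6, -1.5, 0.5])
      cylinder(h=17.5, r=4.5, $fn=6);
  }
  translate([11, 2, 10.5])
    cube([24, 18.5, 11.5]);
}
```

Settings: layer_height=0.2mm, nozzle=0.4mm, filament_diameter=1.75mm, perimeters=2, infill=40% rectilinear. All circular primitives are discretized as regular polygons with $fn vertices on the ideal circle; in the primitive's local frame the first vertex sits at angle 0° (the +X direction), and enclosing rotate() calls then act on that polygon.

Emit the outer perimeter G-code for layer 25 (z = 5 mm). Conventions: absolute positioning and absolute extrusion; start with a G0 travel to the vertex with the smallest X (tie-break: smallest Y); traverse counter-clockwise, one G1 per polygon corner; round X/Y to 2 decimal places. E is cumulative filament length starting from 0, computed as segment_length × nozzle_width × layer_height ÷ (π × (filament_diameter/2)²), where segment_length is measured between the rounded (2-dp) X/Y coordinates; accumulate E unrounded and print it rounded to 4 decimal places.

G0 X-7.00 Y0.00 Z5.00
G1 X-3.50 Y-6.06 E0.2328
G1 X3.50 Y-6.06 E0.4656
G1 X3.88 Y-5.40 E0.4909
G1 X3.75 Y-5.40 E0.4952
G1 X1.50 Y-1.50 E0.6450
G1 X2.89 Y0.90 E0.7372
G1 X-0.09 Y6.06 E0.9354
G1 X-3.50 Y6.06 E1.0488
G1 X-7.00 Y0.00 E1.2816

At z = 5 mm: the r=7 cylinder gives a regular 6-gon of circumradius 7 (constant along its height); the cylinder at (12.5, -4) is not intersected at this z (z outside [1.5, 4.5]); the r=10 cylinder at (8.5, 8.5) gives a regular 6-gon of circumradius 10 (constant along its height); the r=4.5 cylinder at (6, -1.5) gives a regular 6-gon of circumradius 4.5 (constant along its height); Subtracting the remaining from the first: starting from the r=7 cylinder, the r=10 cylinder at (8.5, 8.5) partially overlaps it — only the 22.34 mm² overlap (of its 259.81 mm²) is removed, clipping the outline; the r=4.5 cylinder at (6, -1.5) partially overlaps it — only the 16.15 mm² overlap (of its 52.61 mm²) is removed, clipping the outline — 1 connected region; the cube at (11, 2) is not intersected at this z (z outside [10.5, 22]); Merging all regions: only the result so far is present, so the union is just that shape — 1 connected region. The outline is a single polygon with 9 vertices. Extrusion per mm of travel: 0.4 × 0.2 / (π × 0.875²) = 0.033260. Accumulating E over each segment gives final E = 1.2816.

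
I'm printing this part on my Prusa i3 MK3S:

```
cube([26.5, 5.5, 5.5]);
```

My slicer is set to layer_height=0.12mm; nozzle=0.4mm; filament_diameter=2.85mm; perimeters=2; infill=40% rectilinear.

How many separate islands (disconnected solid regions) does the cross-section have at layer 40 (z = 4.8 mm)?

At z = 4.8 mm: the cube (footprint 26.5×5.5) is included at this height. Overall, the cross-section is a single solid region. Island count = 1.

1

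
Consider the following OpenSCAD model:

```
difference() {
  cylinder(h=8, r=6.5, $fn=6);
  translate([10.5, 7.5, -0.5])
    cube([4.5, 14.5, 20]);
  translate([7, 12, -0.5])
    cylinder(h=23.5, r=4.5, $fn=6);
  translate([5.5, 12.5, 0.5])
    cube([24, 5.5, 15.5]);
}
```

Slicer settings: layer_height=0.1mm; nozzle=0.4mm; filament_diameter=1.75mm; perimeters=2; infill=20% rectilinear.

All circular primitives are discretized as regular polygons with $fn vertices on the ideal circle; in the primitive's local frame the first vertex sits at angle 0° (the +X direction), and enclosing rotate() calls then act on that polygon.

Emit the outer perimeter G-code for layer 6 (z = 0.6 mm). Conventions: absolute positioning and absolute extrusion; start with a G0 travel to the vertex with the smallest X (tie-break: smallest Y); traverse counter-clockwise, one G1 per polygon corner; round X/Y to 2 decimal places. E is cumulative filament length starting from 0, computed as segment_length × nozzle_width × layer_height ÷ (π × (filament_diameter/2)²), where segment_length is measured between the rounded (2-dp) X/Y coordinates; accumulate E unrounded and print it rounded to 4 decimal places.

At z = 0.6 mm: the r=6.5 cylinder gives a regular 6-gon of circumradius 6.5 (constant along its height); the cube at (10.5, 7.5) (footprint 4.5×14.5) is included at this height; the r=4.5 cylinder at (7, 12) contributes a regular 6-gon of circumradius 4.5; the 24×5.5 cube at (5.5, 12.5) contributes its full rectangle; After the difference (first − rest): starting from the r=6.5 cylinder, the 4.5×14.5 cube at (10.5, 7.5) misses the remaining region (no effect); the r=4.5 cylinder at (7, 12) misses the remaining region (no effect); the 24×5.5 cube at (5.5, 12.5) misses the remaining region (no effect) — 1 connected region. The outline is a single polygon with 6 vertices. Extrusion per mm of travel: 0.4 × 0.1 / (π × 0.875²) = 0.016630. Accumulating E over each segment gives final E = 0.6486.

G0 X-6.50 Y0.00 Z0.60
G1 X-3.25 Y-5.63 E0.1081
G1 X3.25 Y-5.63 E0.2162
G1 X6.50 Y0.00 E0.3243
G1 X3.25 Y5.63 E0.4324
G1 X-3.25 Y5.63 E0.5405
G1 X-6.50 Y0.00 E0.6486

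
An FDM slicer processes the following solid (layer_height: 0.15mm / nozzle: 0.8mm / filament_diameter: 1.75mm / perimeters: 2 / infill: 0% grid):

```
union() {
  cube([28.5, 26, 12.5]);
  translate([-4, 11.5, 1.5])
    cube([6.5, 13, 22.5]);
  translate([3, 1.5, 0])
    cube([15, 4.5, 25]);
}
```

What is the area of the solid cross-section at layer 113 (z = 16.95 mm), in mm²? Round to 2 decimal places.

At z = 16.95 mm: the cube is not intersected at this z (z outside [0, 12.5]); the cube at (-4, 11.5) is present — its section is the full 6.5×13 rectangle (area 84.50 mm²); the cube at (3, 1.5) (footprint 15×4.5) is included at this height (area 67.50 mm²); Combining (union): the 2 present regions are separate (no shared area or edge), so areas and boundary lengths simply add and each stays a separate island — area = 152.00 mm². Overall, the cross-section has 2 separate islands. Net area = 152.00 mm².

152.00 mm²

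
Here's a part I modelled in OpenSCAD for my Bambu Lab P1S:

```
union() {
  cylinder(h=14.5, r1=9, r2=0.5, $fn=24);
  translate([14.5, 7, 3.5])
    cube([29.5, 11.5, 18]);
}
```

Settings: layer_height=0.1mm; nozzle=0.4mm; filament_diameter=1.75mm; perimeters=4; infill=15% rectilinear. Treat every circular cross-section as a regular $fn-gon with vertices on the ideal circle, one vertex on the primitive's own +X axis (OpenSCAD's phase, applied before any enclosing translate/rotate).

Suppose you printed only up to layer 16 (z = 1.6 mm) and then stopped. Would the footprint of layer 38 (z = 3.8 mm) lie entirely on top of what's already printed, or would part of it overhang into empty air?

Compare the two slices. At z = 1.6: the cone (r1=9→r2=0.5) has section circumradius 8.062 here — a regular 24-gon (area = (24/2)·8.062²·sin(360°/24) = 201.87 mm²); the cube at (14.5, 7) does not reach this height (z outside [3.5, 21.5]); Merging all regions: only the cone is present, so the union is just that shape — area = 201.87 mm². At z = 3.8: the cone (r1=9→r2=0.5) has section circumradius 6.772 here — a regular 24-gon (area = (24/2)·6.772²·sin(360°/24) = 142.45 mm²); the cube at (14.5, 7) is present — its section is the full 29.5×11.5 rectangle (area 339.25 mm²); Taking the union: the 2 present regions are separate (no shared area or edge), so areas and boundary lengths simply add and each stays a separate island — area = 481.70 mm². Checking containment: at z = 3.8 the cross-section extends beyond the z = 1.6 cross-section by about 339.25 mm².

part overhangs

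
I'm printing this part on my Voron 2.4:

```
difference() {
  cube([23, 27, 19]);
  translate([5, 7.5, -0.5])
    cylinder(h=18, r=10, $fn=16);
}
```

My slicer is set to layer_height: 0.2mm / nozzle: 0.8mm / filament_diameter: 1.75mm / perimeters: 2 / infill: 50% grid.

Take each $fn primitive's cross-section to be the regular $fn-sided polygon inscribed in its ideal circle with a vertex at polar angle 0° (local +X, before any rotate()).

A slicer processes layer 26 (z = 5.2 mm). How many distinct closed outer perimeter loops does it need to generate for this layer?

At z = 5.2 mm: the cube (footprint 23×27) is included at this height; the cylinder at (5, 7.5): section is a regular 16-gon, circumradius r=10; Taking the first minus the rest: starting from the 23×27 cube, the r=10 cylinder at (5, 7.5) partially overlaps it — only the 227.39 mm² overlap (of its 306.15 mm²) is removed, clipping the outline — 1 connected region. The result has 1 disconnected region.

1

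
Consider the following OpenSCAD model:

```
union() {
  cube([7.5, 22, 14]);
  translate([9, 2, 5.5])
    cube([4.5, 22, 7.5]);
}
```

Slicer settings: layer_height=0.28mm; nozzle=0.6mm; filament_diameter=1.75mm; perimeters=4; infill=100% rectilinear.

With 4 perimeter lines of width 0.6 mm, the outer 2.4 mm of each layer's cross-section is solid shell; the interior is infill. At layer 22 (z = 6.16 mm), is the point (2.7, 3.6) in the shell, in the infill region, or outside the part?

infill

At z = 6.16 mm: the 7.5×22 cube contributes its full rectangle; the cube at (9, 2) is present — its section is the full 4.5×22 rectangle; Combining (union): the 2 present regions are separate (no shared area or edge), so areas and boundary lengths simply add and each stays a separate island — 2 connected regions. Overall, the cross-section has 2 separate islands. The nearest boundary edge runs (0.00, 0.00)→(0.00, 22.00); distance from the point to it = 2.70 mm. (Shell/infill is judged within the island containing the point — the largest one.) The point is inside the cross-section and 2.70 mm from the nearest boundary — more than the 2.4 mm shell width (4 × 0.6), so it's in the infill interior.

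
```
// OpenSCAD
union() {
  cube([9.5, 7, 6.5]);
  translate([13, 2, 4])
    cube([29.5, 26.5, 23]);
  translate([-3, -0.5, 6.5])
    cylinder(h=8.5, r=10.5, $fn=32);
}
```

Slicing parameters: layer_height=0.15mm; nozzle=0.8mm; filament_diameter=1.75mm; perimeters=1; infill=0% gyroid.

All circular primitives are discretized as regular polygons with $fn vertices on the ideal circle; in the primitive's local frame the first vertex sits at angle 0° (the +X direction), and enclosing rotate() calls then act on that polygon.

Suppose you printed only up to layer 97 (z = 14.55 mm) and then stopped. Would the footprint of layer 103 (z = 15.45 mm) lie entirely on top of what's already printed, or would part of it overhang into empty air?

Compare the two slices. At z = 14.55: the cube is absent (z outside [0, 6.5]); the cube at (13, 2) (footprint 29.5×26.5) is included at this height (area 781.75 mm²); the r=10.5 cylinder at (-3, -0.5) gives a regular 32-gon of circumradius 10.5 (constant along its height) (area = (32/2)·10.500²·sin(360°/32) = 344.14 mm²); Taking the union: the 2 present regions are separate (no shared area or edge), so areas and boundary lengths simply add and each stays a separate island — area = 1125.89 mm². At z = 15.45: the cube does not reach this height (z outside [0, 6.5]); the 29.5×26.5 cube at (13, 2) contributes its full rectangle (area 781.75 mm²); the cylinder at (-3, -0.5) is absent (z outside [6.5, 15]); Merging all regions: only the 29.5×26.5 cube at (13, 2) is present, so the union is just that shape — area = 781.75 mm². Checking containment: the cross-section at z = 15.45 is a subset of the cross-section at z = 14.55.

entirely on top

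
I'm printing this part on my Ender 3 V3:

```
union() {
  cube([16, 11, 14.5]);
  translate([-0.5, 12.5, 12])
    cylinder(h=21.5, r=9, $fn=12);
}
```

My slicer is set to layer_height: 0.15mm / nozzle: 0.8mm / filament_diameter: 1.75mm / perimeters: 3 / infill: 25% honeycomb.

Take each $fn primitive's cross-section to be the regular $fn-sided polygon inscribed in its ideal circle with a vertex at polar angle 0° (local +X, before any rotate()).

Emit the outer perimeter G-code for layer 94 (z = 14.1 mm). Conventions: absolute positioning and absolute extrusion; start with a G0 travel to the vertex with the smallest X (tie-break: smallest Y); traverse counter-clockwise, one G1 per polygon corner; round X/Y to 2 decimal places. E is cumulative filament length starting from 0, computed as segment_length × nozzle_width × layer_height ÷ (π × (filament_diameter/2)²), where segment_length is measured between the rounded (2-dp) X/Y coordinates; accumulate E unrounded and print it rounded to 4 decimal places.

G0 X-9.50 Y12.50 Z14.10
G1 X-8.29 Y8.00 E0.2325
G1 X-5.00 Y4.71 E0.4646
G1 X-0.50 Y3.50 E0.6971
G1 X0.00 Y3.63 E0.7229
G1 X0.00 Y0.00 E0.9040
G1 X16.00 Y0.00 E1.7022
G1 X16.00 Y11.00 E2.2510
G1 X8.10 Y11.00 E2.6451
G1 X8.50 Y12.50 E2.7226
G1 X7.29 Y17.00 E2.9551
G1 X4.00 Y20.29 E3.1872
G1 X-0.50 Y21.50 E3.4197
G1 X-5.00 Y20.29 E3.6522
G1 X-8.29 Y17.00 E3.8843
G1 X-9.50 Y12.50 E4.1168

At z = 14.1 mm: the cube (footprint 16×11) is included at this height; the r=9 cylinder at (-0.5, 12.5) gives a regular 12-gon of circumradius 9 (constant along its height); Combining (union): the regions partially overlap (shared area 43.83 mm²), so overlapping operands fuse into one piece — 1 connected region. The outline is a single polygon with 15 vertices. Extrusion per mm of travel: 0.8 × 0.15 / (π × 0.875²) = 0.049890. Accumulating E over each segment gives final E = 4.1168.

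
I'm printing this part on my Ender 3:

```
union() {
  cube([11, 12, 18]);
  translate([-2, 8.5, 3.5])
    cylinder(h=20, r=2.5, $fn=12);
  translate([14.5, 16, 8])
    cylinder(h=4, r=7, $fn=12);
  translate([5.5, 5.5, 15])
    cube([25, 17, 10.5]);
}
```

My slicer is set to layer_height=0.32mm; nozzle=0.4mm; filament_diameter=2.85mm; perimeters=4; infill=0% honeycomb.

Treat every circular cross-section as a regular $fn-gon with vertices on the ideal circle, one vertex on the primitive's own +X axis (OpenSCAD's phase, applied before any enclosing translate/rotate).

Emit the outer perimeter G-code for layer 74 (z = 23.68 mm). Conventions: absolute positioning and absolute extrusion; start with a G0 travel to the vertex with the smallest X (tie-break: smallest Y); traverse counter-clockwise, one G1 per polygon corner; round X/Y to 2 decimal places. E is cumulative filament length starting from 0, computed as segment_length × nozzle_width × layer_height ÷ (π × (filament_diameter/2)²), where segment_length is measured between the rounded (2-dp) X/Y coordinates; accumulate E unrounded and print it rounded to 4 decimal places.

At z = 23.68 mm: the cube is not intersected at this z (z outside [0, 18]); the cylinder at (-2, 8.5) is absent (z outside [3.5, 23.5]); the cylinder at (14.5, 16) is absent (z outside [8, 12]); the 25×17 cube at (5.5, 5.5) contributes its full rectangle; Merging all regions: only the 25×17 cube at (5.5, 5.5) is present, so the union is just that shape — 1 connected region. The outline is a single polygon with 4 vertices. Extrusion per mm of travel: 0.4 × 0.32 / (π × 1.425²) = 0.020065. Accumulating E over each segment gives final E = 1.6854.

G0 X5.50 Y5.50 Z23.68
G1 X30.50 Y5.50 E0.5016
G1 X30.50 Y22.50 E0.8427
G1 X5.50 Y22.50 E1.3443
G1 X5.50 Y5.50 E1.6854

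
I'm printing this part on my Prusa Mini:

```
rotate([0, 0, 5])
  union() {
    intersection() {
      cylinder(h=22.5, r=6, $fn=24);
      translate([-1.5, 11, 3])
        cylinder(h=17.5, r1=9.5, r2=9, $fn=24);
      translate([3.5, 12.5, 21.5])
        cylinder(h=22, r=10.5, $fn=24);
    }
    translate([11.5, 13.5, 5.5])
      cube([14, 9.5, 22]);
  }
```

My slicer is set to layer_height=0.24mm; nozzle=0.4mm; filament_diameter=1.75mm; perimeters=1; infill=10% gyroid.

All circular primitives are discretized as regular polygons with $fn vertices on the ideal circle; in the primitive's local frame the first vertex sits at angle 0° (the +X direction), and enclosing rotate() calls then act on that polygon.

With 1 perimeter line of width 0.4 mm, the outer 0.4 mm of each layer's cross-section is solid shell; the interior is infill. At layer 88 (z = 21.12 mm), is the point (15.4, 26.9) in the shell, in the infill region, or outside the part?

outside

At z = 21.12 mm: the r=6 cylinder contributes a regular 24-gon of circumradius 6; the cone at (-1.5, 11) does not reach this height (z outside [3, 20.5]); the cylinder at (3.5, 12.5) is absent (z outside [21.5, 43.5]); After intersecting: at least one operand is absent at this height, so nothing remains; the cube at (11.5, 13.5) (footprint 14×9.5) is included at this height; Merging all regions: only the 14×9.5 cube at (11.5, 13.5) is present, so the union is just that shape — 1 connected region; (whole slice rotated 5° about Z — lengths, areas and connectivity unchanged). Overall, the cross-section is a single solid region. Undo the 5° rotation: the query point maps to (17.686, 25.455) in the un-rotated model frame. The nearest boundary edge runs (25.50, 23.00)→(11.50, 23.00); distance from the point to it = 2.46 mm. The point is not inside any of the regions above, so it lies outside the cross-section (2.46 mm from the nearest boundary).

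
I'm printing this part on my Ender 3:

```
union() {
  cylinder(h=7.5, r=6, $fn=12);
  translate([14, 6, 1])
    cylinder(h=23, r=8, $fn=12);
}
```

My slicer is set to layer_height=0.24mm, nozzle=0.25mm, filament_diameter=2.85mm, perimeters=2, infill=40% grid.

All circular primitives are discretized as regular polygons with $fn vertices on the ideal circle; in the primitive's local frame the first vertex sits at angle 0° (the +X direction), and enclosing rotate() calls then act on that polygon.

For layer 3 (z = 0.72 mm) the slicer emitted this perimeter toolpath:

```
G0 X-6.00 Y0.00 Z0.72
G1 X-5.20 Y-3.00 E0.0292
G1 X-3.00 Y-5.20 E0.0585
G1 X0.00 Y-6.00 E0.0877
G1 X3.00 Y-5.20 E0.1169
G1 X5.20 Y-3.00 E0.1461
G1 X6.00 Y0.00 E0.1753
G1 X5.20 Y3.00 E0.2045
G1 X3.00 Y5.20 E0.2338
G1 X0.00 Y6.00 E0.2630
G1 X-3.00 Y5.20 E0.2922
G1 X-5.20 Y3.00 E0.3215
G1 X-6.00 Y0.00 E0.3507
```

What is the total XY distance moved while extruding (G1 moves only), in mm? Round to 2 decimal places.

37.28 mm

Sum the Euclidean lengths of each G1 segment: total = 37.28 mm.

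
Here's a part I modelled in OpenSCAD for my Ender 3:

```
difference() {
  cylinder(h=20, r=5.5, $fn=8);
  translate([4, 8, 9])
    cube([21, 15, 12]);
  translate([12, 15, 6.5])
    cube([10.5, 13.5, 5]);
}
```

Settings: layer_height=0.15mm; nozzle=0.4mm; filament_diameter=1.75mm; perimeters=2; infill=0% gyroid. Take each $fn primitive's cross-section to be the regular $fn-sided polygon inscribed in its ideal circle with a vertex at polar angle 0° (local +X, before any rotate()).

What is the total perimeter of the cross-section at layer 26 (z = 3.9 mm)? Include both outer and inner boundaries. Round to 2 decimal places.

At z = 3.9 mm: the cylinder: section is a regular 8-gon, circumradius r=5.5 (perimeter = 2·8·5.500·sin(180°/8) = 33.68 mm); the cube at (4, 8) is not intersected at this z (z outside [9, 21]); the cube at (12, 15) does not reach this height (z outside [6.5, 11.5]); Taking the first minus the rest: none of the subtracted shapes is present at this height, so the r=5.5 cylinder is unchanged — boundary = 33.68 mm. Overall, the cross-section is a single solid region. Total boundary length (outer) = 33.68 mm.

33.68 mm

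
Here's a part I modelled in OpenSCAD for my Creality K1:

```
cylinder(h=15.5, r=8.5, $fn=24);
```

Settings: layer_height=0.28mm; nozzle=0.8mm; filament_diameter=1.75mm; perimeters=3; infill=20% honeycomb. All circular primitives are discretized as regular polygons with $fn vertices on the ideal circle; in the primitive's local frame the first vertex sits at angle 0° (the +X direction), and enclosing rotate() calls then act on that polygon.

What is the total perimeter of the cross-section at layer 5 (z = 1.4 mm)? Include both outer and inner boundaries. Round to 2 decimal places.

53.25 mm

At z = 1.4 mm: the r=8.5 cylinder contributes a regular 24-gon of circumradius 8.5 (perimeter = 2·24·8.500·sin(180°/24) = 53.25 mm). Overall, the cross-section is a single solid region. Total boundary length (outer) = 53.25 mm.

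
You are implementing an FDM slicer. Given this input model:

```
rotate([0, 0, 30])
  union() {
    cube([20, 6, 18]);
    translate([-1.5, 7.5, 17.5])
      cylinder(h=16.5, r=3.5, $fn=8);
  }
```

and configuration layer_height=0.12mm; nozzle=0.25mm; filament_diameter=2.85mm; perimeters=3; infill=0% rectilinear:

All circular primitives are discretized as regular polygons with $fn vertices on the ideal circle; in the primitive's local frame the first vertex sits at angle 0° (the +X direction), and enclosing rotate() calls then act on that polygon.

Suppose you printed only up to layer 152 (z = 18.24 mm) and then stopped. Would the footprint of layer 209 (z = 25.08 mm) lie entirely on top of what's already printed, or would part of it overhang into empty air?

entirely on top

Compare the two slices. At z = 18.24: the cube is absent (z outside [0, 18]); the cylinder at (-1.5, 7.5): section is a regular 8-gon, circumradius r=3.5 (area = (8/2)·3.500²·sin(360°/8) = 34.65 mm²); Combining (union): only the r=3.5 cylinder at (-1.5, 7.5) is present, so the union is just that shape — area = 34.65 mm²; (rotated 30° about Z; rotation is an isometry so areas/perimeters/island counts are preserved). At z = 25.08: the cube is not intersected at this z (z outside [0, 18]); the cylinder at (-1.5, 7.5): section is a regular 8-gon, circumradius r=3.5 (area = (8/2)·3.500²·sin(360°/8) = 34.65 mm²); Combining (union): only the r=3.5 cylinder at (-1.5, 7.5) is present, so the union is just that shape — area = 34.65 mm²; (whole slice rotated 30° about Z — lengths, areas and connectivity unchanged). Checking containment: the cross-section at z = 25.08 is a subset of the cross-section at z = 18.24.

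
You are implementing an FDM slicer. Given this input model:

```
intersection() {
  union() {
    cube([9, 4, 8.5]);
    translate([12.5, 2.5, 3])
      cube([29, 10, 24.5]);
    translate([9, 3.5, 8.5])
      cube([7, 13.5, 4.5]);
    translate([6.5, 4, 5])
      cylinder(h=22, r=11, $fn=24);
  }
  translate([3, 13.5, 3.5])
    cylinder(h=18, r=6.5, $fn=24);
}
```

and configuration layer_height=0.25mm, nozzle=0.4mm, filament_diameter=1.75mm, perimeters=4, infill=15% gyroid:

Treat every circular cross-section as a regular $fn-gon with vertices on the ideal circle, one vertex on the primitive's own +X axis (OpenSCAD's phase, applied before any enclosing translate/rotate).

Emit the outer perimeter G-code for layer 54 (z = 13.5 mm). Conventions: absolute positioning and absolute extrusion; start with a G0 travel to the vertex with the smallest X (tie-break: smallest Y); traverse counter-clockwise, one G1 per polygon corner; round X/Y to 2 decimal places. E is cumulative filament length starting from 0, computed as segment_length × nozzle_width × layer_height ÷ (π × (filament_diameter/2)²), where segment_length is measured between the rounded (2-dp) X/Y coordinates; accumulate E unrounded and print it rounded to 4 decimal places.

G0 X-2.54 Y10.13 Z13.50
G1 X-1.60 Y8.90 E0.0644
G1 X-0.25 Y7.87 E0.1350
G1 X1.32 Y7.22 E0.2056
G1 X3.00 Y7.00 E0.2760
G1 X4.68 Y7.22 E0.3465
G1 X6.25 Y7.87 E0.4171
G1 X7.60 Y8.90 E0.4877
G1 X8.63 Y10.25 E0.5583
G1 X9.28 Y11.82 E0.6290
G1 X9.50 Y13.50 E0.6994
G1 X9.35 Y14.62 E0.7464
G1 X9.35 Y14.63 E0.7468
G1 X6.50 Y15.00 E0.8663
G1 X3.65 Y14.63 E0.9858
G1 X1.00 Y13.53 E1.1051
G1 X-1.28 Y11.78 E1.2246
G1 X-2.54 Y10.13 E1.3109

At z = 13.5 mm: the cube does not reach this height (z outside [0, 8.5]); the 29×10 cube at (12.5, 2.5) contributes its full rectangle; the cube at (9, 3.5) does not reach this height (z outside [8.5, 13]); the r=11 cylinder at (6.5, 4) gives a regular 24-gon of circumradius 11 (constant along its height); Taking the union: the regions partially overlap (shared area 38.85 mm²), so overlapping operands fuse into one piece — 1 connected region; the cylinder at (3, 13.5): section is a regular 24-gon, circumradius r=6.5; After intersecting: the r=6.5 cylinder at (3, 13.5) partially overlaps the result so far; clipping to the common part keeps 67.48 mm² — 1 connected region. The outline is a single polygon with 17 vertices. Extrusion per mm of travel: 0.4 × 0.25 / (π × 0.875²) = 0.041575. Accumulating E over each segment gives final E = 1.3109.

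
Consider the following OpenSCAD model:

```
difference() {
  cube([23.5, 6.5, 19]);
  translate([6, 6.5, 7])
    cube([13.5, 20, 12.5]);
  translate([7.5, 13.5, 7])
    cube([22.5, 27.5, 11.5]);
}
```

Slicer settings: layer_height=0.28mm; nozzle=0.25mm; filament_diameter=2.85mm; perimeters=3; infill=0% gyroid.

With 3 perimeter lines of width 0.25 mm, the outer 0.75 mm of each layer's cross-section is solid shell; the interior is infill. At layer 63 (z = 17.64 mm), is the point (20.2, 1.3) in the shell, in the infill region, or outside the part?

At z = 17.64 mm: the 23.5×6.5 cube contributes its full rectangle; the 13.5×20 cube at (6, 6.5) contributes its full rectangle; the cube at (7.5, 13.5) (footprint 22.5×27.5) is included at this height; Taking the first minus the rest: starting from the 23.5×6.5 cube, the 13.5×20 cube at (6, 6.5) misses the remaining region (no effect); the 22.5×27.5 cube at (7.5, 13.5) misses the remaining region (no effect) — 1 connected region. Overall, the cross-section is a single solid region. The nearest boundary edge runs (23.50, 0.00)→(0.00, 0.00); distance from the point to it = 1.30 mm. The point is inside the cross-section and 1.30 mm from the nearest boundary — more than the 0.75 mm shell width (3 × 0.25), so it's in the infill interior.

infill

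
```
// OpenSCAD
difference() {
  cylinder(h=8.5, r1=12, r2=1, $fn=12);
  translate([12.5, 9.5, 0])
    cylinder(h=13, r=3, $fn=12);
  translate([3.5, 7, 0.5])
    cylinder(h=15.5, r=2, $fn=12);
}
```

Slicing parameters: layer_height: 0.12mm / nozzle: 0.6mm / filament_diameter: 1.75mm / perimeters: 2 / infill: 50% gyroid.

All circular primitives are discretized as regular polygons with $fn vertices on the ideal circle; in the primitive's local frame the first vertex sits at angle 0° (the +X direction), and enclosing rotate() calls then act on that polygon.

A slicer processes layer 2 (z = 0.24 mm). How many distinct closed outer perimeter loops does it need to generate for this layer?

At z = 0.24 mm: the cone: at t=0.028 of its height the radius interpolates to r₁+(r₂−r₁)t = 11.689, giving a regular 12-gon of that circumradius; the r=3 cylinder at (12.5, 9.5) gives a regular 12-gon of circumradius 3 (constant along its height); the cylinder at (3.5, 7) is not intersected at this z (z outside [0.5, 16]); Subtracting the remaining from the first: starting from the cone, the r=3 cylinder at (12.5, 9.5) misses the remaining region (no effect) — 1 connected region. The result has 1 disconnected region.

1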